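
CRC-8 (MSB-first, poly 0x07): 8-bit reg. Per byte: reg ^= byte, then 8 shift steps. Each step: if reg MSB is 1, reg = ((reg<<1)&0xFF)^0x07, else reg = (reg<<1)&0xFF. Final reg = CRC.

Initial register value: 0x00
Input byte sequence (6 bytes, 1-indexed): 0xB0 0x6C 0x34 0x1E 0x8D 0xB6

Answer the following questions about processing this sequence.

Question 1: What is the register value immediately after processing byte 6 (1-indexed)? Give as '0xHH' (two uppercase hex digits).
After byte 1 (0xB0): reg=0x19
After byte 2 (0x6C): reg=0x4C
After byte 3 (0x34): reg=0x6F
After byte 4 (0x1E): reg=0x50
After byte 5 (0x8D): reg=0x1D
After byte 6 (0xB6): reg=0x58

Answer: 0x58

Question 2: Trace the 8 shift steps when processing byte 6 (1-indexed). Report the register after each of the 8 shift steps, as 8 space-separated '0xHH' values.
Answer: 0x51 0xA2 0x43 0x86 0x0B 0x16 0x2C 0x58

Derivation:
After byte 1 (0xB0): reg=0x19
After byte 2 (0x6C): reg=0x4C
After byte 3 (0x34): reg=0x6F
After byte 4 (0x1E): reg=0x50
After byte 5 (0x8D): reg=0x1D
Register before byte 6: 0x1D
After XOR with byte 0xB6: 0xAB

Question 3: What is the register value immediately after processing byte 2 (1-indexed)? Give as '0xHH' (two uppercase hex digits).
Answer: 0x4C

Derivation:
After byte 1 (0xB0): reg=0x19
After byte 2 (0x6C): reg=0x4C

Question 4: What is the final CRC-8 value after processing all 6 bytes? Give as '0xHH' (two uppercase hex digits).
Answer: 0x58

Derivation:
After byte 1 (0xB0): reg=0x19
After byte 2 (0x6C): reg=0x4C
After byte 3 (0x34): reg=0x6F
After byte 4 (0x1E): reg=0x50
After byte 5 (0x8D): reg=0x1D
After byte 6 (0xB6): reg=0x58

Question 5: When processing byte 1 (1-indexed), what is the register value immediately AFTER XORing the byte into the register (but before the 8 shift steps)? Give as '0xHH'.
Answer: 0xB0

Derivation:
Register before byte 1: 0x00
Byte 1: 0xB0
0x00 XOR 0xB0 = 0xB0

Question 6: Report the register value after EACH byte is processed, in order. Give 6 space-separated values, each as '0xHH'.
0x19 0x4C 0x6F 0x50 0x1D 0x58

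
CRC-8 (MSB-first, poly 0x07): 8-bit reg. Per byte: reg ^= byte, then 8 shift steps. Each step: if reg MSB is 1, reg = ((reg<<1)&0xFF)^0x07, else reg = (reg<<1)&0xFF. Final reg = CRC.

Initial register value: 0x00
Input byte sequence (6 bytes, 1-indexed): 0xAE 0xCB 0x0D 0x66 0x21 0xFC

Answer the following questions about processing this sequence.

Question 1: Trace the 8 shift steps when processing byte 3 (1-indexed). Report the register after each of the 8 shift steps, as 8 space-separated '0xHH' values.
After byte 1 (0xAE): reg=0x43
After byte 2 (0xCB): reg=0xB1
Register before byte 3: 0xB1
After XOR with byte 0x0D: 0xBC

Answer: 0x7F 0xFE 0xFB 0xF1 0xE5 0xCD 0x9D 0x3D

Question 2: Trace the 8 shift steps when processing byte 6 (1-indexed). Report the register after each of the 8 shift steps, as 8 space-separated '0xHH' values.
Answer: 0x07 0x0E 0x1C 0x38 0x70 0xE0 0xC7 0x89

Derivation:
After byte 1 (0xAE): reg=0x43
After byte 2 (0xCB): reg=0xB1
After byte 3 (0x0D): reg=0x3D
After byte 4 (0x66): reg=0x86
After byte 5 (0x21): reg=0x7C
Register before byte 6: 0x7C
After XOR with byte 0xFC: 0x80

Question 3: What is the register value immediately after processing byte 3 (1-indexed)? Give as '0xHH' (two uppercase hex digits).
After byte 1 (0xAE): reg=0x43
After byte 2 (0xCB): reg=0xB1
After byte 3 (0x0D): reg=0x3D

Answer: 0x3D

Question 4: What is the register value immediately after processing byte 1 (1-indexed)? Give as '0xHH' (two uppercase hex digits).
After byte 1 (0xAE): reg=0x43

Answer: 0x43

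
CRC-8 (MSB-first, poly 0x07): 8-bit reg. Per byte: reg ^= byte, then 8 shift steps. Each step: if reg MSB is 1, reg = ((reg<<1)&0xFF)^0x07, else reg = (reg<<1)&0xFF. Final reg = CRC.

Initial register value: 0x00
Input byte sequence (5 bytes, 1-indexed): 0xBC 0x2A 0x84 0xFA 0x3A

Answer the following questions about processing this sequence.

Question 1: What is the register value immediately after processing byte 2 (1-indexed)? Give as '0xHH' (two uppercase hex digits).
Answer: 0x65

Derivation:
After byte 1 (0xBC): reg=0x3D
After byte 2 (0x2A): reg=0x65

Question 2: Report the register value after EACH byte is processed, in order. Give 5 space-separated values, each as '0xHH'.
0x3D 0x65 0xA9 0xBE 0x95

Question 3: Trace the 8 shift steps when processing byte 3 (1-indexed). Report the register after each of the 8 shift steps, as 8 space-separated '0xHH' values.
After byte 1 (0xBC): reg=0x3D
After byte 2 (0x2A): reg=0x65
Register before byte 3: 0x65
After XOR with byte 0x84: 0xE1

Answer: 0xC5 0x8D 0x1D 0x3A 0x74 0xE8 0xD7 0xA9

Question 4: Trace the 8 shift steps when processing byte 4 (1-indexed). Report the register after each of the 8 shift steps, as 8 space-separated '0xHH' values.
Answer: 0xA6 0x4B 0x96 0x2B 0x56 0xAC 0x5F 0xBE

Derivation:
After byte 1 (0xBC): reg=0x3D
After byte 2 (0x2A): reg=0x65
After byte 3 (0x84): reg=0xA9
Register before byte 4: 0xA9
After XOR with byte 0xFA: 0x53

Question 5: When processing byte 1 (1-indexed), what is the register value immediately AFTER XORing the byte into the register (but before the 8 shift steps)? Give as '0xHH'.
Answer: 0xBC

Derivation:
Register before byte 1: 0x00
Byte 1: 0xBC
0x00 XOR 0xBC = 0xBC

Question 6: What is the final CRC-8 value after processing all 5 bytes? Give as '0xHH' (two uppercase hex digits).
Answer: 0x95

Derivation:
After byte 1 (0xBC): reg=0x3D
After byte 2 (0x2A): reg=0x65
After byte 3 (0x84): reg=0xA9
After byte 4 (0xFA): reg=0xBE
After byte 5 (0x3A): reg=0x95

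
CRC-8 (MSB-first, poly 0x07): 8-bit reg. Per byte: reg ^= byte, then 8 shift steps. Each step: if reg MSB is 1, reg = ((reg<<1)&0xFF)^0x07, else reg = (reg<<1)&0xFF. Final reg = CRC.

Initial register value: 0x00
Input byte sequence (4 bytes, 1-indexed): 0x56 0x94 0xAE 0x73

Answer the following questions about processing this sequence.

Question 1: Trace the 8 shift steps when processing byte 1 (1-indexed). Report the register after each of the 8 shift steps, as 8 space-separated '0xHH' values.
Register before byte 1: 0x00
After XOR with byte 0x56: 0x56

Answer: 0xAC 0x5F 0xBE 0x7B 0xF6 0xEB 0xD1 0xA5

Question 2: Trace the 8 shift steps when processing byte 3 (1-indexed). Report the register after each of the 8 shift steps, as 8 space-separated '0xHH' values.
Answer: 0x72 0xE4 0xCF 0x99 0x35 0x6A 0xD4 0xAF

Derivation:
After byte 1 (0x56): reg=0xA5
After byte 2 (0x94): reg=0x97
Register before byte 3: 0x97
After XOR with byte 0xAE: 0x39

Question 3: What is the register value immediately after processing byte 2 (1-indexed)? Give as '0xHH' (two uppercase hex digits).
Answer: 0x97

Derivation:
After byte 1 (0x56): reg=0xA5
After byte 2 (0x94): reg=0x97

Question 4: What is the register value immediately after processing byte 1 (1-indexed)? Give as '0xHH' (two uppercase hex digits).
After byte 1 (0x56): reg=0xA5

Answer: 0xA5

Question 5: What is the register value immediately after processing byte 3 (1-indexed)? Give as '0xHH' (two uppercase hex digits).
After byte 1 (0x56): reg=0xA5
After byte 2 (0x94): reg=0x97
After byte 3 (0xAE): reg=0xAF

Answer: 0xAF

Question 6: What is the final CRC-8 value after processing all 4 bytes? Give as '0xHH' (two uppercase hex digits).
After byte 1 (0x56): reg=0xA5
After byte 2 (0x94): reg=0x97
After byte 3 (0xAE): reg=0xAF
After byte 4 (0x73): reg=0x1A

Answer: 0x1A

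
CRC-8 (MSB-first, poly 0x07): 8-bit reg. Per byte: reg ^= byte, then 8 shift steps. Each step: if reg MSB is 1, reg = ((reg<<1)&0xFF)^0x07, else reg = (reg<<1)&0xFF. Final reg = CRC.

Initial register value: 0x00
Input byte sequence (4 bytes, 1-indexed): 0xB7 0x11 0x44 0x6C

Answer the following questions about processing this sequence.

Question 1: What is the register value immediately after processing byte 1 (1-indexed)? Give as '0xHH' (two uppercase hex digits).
Answer: 0x0C

Derivation:
After byte 1 (0xB7): reg=0x0C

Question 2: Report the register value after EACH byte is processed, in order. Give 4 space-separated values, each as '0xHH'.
0x0C 0x53 0x65 0x3F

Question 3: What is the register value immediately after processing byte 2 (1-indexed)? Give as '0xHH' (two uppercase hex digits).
After byte 1 (0xB7): reg=0x0C
After byte 2 (0x11): reg=0x53

Answer: 0x53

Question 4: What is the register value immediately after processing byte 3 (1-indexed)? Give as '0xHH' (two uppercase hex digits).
After byte 1 (0xB7): reg=0x0C
After byte 2 (0x11): reg=0x53
After byte 3 (0x44): reg=0x65

Answer: 0x65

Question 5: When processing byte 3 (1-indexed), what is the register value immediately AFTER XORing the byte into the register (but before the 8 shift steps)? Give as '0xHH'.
Register before byte 3: 0x53
Byte 3: 0x44
0x53 XOR 0x44 = 0x17

Answer: 0x17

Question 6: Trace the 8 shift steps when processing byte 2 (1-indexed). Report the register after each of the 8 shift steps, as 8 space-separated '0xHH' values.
After byte 1 (0xB7): reg=0x0C
Register before byte 2: 0x0C
After XOR with byte 0x11: 0x1D

Answer: 0x3A 0x74 0xE8 0xD7 0xA9 0x55 0xAA 0x53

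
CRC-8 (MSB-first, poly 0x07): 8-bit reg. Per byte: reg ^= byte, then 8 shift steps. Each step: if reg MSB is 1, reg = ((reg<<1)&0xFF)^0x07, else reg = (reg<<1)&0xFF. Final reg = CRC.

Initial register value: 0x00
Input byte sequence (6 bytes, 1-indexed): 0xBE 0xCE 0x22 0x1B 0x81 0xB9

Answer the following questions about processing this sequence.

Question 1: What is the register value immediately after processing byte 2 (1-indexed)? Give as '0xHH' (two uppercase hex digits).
Answer: 0xFD

Derivation:
After byte 1 (0xBE): reg=0x33
After byte 2 (0xCE): reg=0xFD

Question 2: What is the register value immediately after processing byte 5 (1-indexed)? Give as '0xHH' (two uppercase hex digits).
Answer: 0x26

Derivation:
After byte 1 (0xBE): reg=0x33
After byte 2 (0xCE): reg=0xFD
After byte 3 (0x22): reg=0x13
After byte 4 (0x1B): reg=0x38
After byte 5 (0x81): reg=0x26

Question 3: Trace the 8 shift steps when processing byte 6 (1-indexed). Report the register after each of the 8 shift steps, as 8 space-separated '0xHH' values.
After byte 1 (0xBE): reg=0x33
After byte 2 (0xCE): reg=0xFD
After byte 3 (0x22): reg=0x13
After byte 4 (0x1B): reg=0x38
After byte 5 (0x81): reg=0x26
Register before byte 6: 0x26
After XOR with byte 0xB9: 0x9F

Answer: 0x39 0x72 0xE4 0xCF 0x99 0x35 0x6A 0xD4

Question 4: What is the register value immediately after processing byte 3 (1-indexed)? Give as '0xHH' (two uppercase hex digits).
Answer: 0x13

Derivation:
After byte 1 (0xBE): reg=0x33
After byte 2 (0xCE): reg=0xFD
After byte 3 (0x22): reg=0x13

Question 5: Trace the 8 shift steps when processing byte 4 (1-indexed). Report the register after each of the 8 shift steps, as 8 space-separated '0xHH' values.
Answer: 0x10 0x20 0x40 0x80 0x07 0x0E 0x1C 0x38

Derivation:
After byte 1 (0xBE): reg=0x33
After byte 2 (0xCE): reg=0xFD
After byte 3 (0x22): reg=0x13
Register before byte 4: 0x13
After XOR with byte 0x1B: 0x08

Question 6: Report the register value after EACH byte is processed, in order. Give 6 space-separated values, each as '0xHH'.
0x33 0xFD 0x13 0x38 0x26 0xD4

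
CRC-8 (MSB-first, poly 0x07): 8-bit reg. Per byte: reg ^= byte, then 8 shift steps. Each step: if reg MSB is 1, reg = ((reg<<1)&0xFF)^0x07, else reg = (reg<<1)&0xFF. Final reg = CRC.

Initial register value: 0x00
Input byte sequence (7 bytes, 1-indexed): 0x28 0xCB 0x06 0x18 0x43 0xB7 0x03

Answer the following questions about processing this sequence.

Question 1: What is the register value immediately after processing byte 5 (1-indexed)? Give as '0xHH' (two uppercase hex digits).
After byte 1 (0x28): reg=0xD8
After byte 2 (0xCB): reg=0x79
After byte 3 (0x06): reg=0x7A
After byte 4 (0x18): reg=0x29
After byte 5 (0x43): reg=0x11

Answer: 0x11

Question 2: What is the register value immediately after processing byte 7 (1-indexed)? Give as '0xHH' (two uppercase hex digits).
Answer: 0x6F

Derivation:
After byte 1 (0x28): reg=0xD8
After byte 2 (0xCB): reg=0x79
After byte 3 (0x06): reg=0x7A
After byte 4 (0x18): reg=0x29
After byte 5 (0x43): reg=0x11
After byte 6 (0xB7): reg=0x7B
After byte 7 (0x03): reg=0x6F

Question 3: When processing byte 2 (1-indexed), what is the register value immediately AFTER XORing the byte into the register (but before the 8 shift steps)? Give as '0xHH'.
Register before byte 2: 0xD8
Byte 2: 0xCB
0xD8 XOR 0xCB = 0x13

Answer: 0x13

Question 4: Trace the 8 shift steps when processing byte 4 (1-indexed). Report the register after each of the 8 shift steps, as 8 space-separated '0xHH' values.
After byte 1 (0x28): reg=0xD8
After byte 2 (0xCB): reg=0x79
After byte 3 (0x06): reg=0x7A
Register before byte 4: 0x7A
After XOR with byte 0x18: 0x62

Answer: 0xC4 0x8F 0x19 0x32 0x64 0xC8 0x97 0x29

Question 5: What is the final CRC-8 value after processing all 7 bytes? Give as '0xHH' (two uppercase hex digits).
After byte 1 (0x28): reg=0xD8
After byte 2 (0xCB): reg=0x79
After byte 3 (0x06): reg=0x7A
After byte 4 (0x18): reg=0x29
After byte 5 (0x43): reg=0x11
After byte 6 (0xB7): reg=0x7B
After byte 7 (0x03): reg=0x6F

Answer: 0x6F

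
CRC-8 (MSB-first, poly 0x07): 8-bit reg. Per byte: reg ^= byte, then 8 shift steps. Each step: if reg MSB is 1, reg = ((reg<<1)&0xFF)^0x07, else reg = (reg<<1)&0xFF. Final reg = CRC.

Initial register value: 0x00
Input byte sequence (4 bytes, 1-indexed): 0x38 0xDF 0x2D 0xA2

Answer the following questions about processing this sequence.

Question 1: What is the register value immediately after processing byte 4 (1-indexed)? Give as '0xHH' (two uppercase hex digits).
After byte 1 (0x38): reg=0xA8
After byte 2 (0xDF): reg=0x42
After byte 3 (0x2D): reg=0x0A
After byte 4 (0xA2): reg=0x51

Answer: 0x51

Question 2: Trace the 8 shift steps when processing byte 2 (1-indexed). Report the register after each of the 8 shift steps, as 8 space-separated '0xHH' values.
Answer: 0xEE 0xDB 0xB1 0x65 0xCA 0x93 0x21 0x42

Derivation:
After byte 1 (0x38): reg=0xA8
Register before byte 2: 0xA8
After XOR with byte 0xDF: 0x77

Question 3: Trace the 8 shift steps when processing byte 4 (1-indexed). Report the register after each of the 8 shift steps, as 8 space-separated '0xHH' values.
After byte 1 (0x38): reg=0xA8
After byte 2 (0xDF): reg=0x42
After byte 3 (0x2D): reg=0x0A
Register before byte 4: 0x0A
After XOR with byte 0xA2: 0xA8

Answer: 0x57 0xAE 0x5B 0xB6 0x6B 0xD6 0xAB 0x51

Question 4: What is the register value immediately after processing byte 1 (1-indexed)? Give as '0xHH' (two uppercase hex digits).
After byte 1 (0x38): reg=0xA8

Answer: 0xA8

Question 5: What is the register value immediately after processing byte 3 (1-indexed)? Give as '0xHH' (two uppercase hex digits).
After byte 1 (0x38): reg=0xA8
After byte 2 (0xDF): reg=0x42
After byte 3 (0x2D): reg=0x0A

Answer: 0x0A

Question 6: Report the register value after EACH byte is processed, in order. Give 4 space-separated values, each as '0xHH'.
0xA8 0x42 0x0A 0x51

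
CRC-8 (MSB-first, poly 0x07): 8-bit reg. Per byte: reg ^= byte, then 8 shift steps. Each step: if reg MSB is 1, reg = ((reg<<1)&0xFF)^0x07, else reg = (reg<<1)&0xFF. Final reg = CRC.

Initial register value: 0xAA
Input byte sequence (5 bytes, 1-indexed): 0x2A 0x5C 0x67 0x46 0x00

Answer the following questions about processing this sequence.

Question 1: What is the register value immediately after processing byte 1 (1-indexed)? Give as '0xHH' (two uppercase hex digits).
After byte 1 (0x2A): reg=0x89

Answer: 0x89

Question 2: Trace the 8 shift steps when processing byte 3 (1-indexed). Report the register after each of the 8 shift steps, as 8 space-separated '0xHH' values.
After byte 1 (0x2A): reg=0x89
After byte 2 (0x5C): reg=0x25
Register before byte 3: 0x25
After XOR with byte 0x67: 0x42

Answer: 0x84 0x0F 0x1E 0x3C 0x78 0xF0 0xE7 0xC9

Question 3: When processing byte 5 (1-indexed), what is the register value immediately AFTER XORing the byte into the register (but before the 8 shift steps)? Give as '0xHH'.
Register before byte 5: 0xA4
Byte 5: 0x00
0xA4 XOR 0x00 = 0xA4

Answer: 0xA4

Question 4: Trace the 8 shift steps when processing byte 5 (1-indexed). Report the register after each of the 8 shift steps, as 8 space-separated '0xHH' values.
Answer: 0x4F 0x9E 0x3B 0x76 0xEC 0xDF 0xB9 0x75

Derivation:
After byte 1 (0x2A): reg=0x89
After byte 2 (0x5C): reg=0x25
After byte 3 (0x67): reg=0xC9
After byte 4 (0x46): reg=0xA4
Register before byte 5: 0xA4
After XOR with byte 0x00: 0xA4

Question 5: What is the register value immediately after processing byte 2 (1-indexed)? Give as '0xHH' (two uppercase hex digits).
Answer: 0x25

Derivation:
After byte 1 (0x2A): reg=0x89
After byte 2 (0x5C): reg=0x25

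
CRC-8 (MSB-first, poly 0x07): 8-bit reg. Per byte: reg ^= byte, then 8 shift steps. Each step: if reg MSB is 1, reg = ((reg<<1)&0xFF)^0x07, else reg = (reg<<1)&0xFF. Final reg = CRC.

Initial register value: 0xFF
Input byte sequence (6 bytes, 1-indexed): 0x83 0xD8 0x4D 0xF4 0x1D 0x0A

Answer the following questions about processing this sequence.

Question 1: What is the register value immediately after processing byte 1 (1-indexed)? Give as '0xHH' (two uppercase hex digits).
After byte 1 (0x83): reg=0x73

Answer: 0x73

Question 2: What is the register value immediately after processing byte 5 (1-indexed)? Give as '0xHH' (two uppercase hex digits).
After byte 1 (0x83): reg=0x73
After byte 2 (0xD8): reg=0x58
After byte 3 (0x4D): reg=0x6B
After byte 4 (0xF4): reg=0xD4
After byte 5 (0x1D): reg=0x71

Answer: 0x71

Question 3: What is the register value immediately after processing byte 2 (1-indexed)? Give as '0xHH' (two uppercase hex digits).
After byte 1 (0x83): reg=0x73
After byte 2 (0xD8): reg=0x58

Answer: 0x58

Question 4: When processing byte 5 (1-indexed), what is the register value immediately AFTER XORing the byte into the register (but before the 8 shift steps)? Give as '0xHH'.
Answer: 0xC9

Derivation:
Register before byte 5: 0xD4
Byte 5: 0x1D
0xD4 XOR 0x1D = 0xC9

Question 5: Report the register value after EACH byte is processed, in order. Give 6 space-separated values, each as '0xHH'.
0x73 0x58 0x6B 0xD4 0x71 0x66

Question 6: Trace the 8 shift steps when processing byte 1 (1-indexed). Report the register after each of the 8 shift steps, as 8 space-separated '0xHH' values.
Answer: 0xF8 0xF7 0xE9 0xD5 0xAD 0x5D 0xBA 0x73

Derivation:
Register before byte 1: 0xFF
After XOR with byte 0x83: 0x7C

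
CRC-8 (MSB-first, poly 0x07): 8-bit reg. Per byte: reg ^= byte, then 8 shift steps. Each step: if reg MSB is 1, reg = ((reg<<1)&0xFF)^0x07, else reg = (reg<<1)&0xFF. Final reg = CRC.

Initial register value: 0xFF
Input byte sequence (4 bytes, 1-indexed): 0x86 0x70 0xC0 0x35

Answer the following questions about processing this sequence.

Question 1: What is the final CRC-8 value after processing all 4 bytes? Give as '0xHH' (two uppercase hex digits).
After byte 1 (0x86): reg=0x68
After byte 2 (0x70): reg=0x48
After byte 3 (0xC0): reg=0xB1
After byte 4 (0x35): reg=0x95

Answer: 0x95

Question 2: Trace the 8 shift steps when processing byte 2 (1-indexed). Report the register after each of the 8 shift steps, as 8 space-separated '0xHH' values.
Answer: 0x30 0x60 0xC0 0x87 0x09 0x12 0x24 0x48

Derivation:
After byte 1 (0x86): reg=0x68
Register before byte 2: 0x68
After XOR with byte 0x70: 0x18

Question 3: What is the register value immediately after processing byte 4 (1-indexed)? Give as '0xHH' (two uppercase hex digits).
After byte 1 (0x86): reg=0x68
After byte 2 (0x70): reg=0x48
After byte 3 (0xC0): reg=0xB1
After byte 4 (0x35): reg=0x95

Answer: 0x95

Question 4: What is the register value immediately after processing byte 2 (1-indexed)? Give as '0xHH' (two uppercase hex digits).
After byte 1 (0x86): reg=0x68
After byte 2 (0x70): reg=0x48

Answer: 0x48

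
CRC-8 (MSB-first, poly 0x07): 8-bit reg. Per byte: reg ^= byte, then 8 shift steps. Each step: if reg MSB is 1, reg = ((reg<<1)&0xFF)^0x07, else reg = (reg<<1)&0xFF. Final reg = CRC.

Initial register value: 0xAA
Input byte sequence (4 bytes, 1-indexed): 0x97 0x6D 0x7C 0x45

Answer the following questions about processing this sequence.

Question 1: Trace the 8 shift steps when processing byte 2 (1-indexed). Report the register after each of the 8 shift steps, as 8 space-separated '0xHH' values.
Answer: 0xBB 0x71 0xE2 0xC3 0x81 0x05 0x0A 0x14

Derivation:
After byte 1 (0x97): reg=0xB3
Register before byte 2: 0xB3
After XOR with byte 0x6D: 0xDE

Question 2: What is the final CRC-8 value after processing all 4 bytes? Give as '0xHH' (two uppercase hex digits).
Answer: 0x81

Derivation:
After byte 1 (0x97): reg=0xB3
After byte 2 (0x6D): reg=0x14
After byte 3 (0x7C): reg=0x1F
After byte 4 (0x45): reg=0x81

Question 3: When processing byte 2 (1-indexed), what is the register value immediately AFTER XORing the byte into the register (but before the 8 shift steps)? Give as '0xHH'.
Answer: 0xDE

Derivation:
Register before byte 2: 0xB3
Byte 2: 0x6D
0xB3 XOR 0x6D = 0xDE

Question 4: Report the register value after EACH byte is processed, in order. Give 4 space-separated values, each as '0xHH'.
0xB3 0x14 0x1F 0x81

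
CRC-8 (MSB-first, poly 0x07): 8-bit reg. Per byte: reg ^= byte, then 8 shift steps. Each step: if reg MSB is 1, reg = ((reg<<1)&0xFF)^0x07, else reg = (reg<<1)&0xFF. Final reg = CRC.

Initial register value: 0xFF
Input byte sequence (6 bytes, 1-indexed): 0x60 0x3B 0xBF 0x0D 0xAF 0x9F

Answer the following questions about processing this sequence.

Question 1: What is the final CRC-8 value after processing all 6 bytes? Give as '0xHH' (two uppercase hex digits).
Answer: 0xDF

Derivation:
After byte 1 (0x60): reg=0xD4
After byte 2 (0x3B): reg=0x83
After byte 3 (0xBF): reg=0xB4
After byte 4 (0x0D): reg=0x26
After byte 5 (0xAF): reg=0xB6
After byte 6 (0x9F): reg=0xDF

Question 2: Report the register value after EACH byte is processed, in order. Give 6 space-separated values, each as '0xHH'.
0xD4 0x83 0xB4 0x26 0xB6 0xDF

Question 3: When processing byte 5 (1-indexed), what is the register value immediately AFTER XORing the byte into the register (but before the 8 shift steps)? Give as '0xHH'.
Answer: 0x89

Derivation:
Register before byte 5: 0x26
Byte 5: 0xAF
0x26 XOR 0xAF = 0x89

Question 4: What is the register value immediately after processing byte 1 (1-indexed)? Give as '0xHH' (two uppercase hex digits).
Answer: 0xD4

Derivation:
After byte 1 (0x60): reg=0xD4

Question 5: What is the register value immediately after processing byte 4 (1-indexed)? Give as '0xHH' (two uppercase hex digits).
After byte 1 (0x60): reg=0xD4
After byte 2 (0x3B): reg=0x83
After byte 3 (0xBF): reg=0xB4
After byte 4 (0x0D): reg=0x26

Answer: 0x26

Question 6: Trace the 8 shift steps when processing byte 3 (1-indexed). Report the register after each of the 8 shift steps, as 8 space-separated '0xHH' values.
After byte 1 (0x60): reg=0xD4
After byte 2 (0x3B): reg=0x83
Register before byte 3: 0x83
After XOR with byte 0xBF: 0x3C

Answer: 0x78 0xF0 0xE7 0xC9 0x95 0x2D 0x5A 0xB4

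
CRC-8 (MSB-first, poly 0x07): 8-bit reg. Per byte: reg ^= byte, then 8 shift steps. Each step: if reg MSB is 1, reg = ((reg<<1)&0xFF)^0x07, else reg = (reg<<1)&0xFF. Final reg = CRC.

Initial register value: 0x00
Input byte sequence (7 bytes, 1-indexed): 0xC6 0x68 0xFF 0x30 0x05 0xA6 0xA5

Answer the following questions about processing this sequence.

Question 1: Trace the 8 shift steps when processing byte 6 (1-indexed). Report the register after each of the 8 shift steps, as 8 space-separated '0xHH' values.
Answer: 0x3B 0x76 0xEC 0xDF 0xB9 0x75 0xEA 0xD3

Derivation:
After byte 1 (0xC6): reg=0x5C
After byte 2 (0x68): reg=0x8C
After byte 3 (0xFF): reg=0x5E
After byte 4 (0x30): reg=0x0D
After byte 5 (0x05): reg=0x38
Register before byte 6: 0x38
After XOR with byte 0xA6: 0x9E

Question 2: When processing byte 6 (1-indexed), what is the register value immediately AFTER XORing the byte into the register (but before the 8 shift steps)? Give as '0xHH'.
Register before byte 6: 0x38
Byte 6: 0xA6
0x38 XOR 0xA6 = 0x9E

Answer: 0x9E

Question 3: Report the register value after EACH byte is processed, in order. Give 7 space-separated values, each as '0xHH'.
0x5C 0x8C 0x5E 0x0D 0x38 0xD3 0x45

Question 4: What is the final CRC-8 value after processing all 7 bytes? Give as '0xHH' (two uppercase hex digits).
After byte 1 (0xC6): reg=0x5C
After byte 2 (0x68): reg=0x8C
After byte 3 (0xFF): reg=0x5E
After byte 4 (0x30): reg=0x0D
After byte 5 (0x05): reg=0x38
After byte 6 (0xA6): reg=0xD3
After byte 7 (0xA5): reg=0x45

Answer: 0x45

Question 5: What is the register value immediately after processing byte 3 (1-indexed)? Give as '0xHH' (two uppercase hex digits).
After byte 1 (0xC6): reg=0x5C
After byte 2 (0x68): reg=0x8C
After byte 3 (0xFF): reg=0x5E

Answer: 0x5E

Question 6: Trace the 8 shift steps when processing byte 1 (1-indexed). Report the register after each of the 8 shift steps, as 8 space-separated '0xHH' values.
Register before byte 1: 0x00
After XOR with byte 0xC6: 0xC6

Answer: 0x8B 0x11 0x22 0x44 0x88 0x17 0x2E 0x5C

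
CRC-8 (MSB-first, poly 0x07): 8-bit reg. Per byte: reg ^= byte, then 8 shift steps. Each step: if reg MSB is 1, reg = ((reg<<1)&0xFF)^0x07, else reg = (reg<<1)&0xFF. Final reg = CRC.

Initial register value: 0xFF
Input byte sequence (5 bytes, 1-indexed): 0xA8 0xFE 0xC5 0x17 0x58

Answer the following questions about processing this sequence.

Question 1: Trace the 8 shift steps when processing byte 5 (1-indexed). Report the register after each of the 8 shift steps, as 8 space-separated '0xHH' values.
After byte 1 (0xA8): reg=0xA2
After byte 2 (0xFE): reg=0x93
After byte 3 (0xC5): reg=0xA5
After byte 4 (0x17): reg=0x17
Register before byte 5: 0x17
After XOR with byte 0x58: 0x4F

Answer: 0x9E 0x3B 0x76 0xEC 0xDF 0xB9 0x75 0xEA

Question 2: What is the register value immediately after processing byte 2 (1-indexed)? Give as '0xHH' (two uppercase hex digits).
Answer: 0x93

Derivation:
After byte 1 (0xA8): reg=0xA2
After byte 2 (0xFE): reg=0x93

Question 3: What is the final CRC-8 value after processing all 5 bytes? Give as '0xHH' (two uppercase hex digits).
Answer: 0xEA

Derivation:
After byte 1 (0xA8): reg=0xA2
After byte 2 (0xFE): reg=0x93
After byte 3 (0xC5): reg=0xA5
After byte 4 (0x17): reg=0x17
After byte 5 (0x58): reg=0xEA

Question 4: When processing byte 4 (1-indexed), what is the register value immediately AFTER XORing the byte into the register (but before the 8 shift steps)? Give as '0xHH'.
Answer: 0xB2

Derivation:
Register before byte 4: 0xA5
Byte 4: 0x17
0xA5 XOR 0x17 = 0xB2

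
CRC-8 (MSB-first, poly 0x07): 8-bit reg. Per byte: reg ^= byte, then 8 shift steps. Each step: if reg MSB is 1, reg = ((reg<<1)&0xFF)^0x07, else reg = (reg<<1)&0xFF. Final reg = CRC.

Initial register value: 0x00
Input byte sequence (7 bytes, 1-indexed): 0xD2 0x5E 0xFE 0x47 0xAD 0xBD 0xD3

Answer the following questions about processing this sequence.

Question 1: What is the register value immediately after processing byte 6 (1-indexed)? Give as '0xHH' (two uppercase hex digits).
Answer: 0x62

Derivation:
After byte 1 (0xD2): reg=0x30
After byte 2 (0x5E): reg=0x0D
After byte 3 (0xFE): reg=0xD7
After byte 4 (0x47): reg=0xF9
After byte 5 (0xAD): reg=0xAB
After byte 6 (0xBD): reg=0x62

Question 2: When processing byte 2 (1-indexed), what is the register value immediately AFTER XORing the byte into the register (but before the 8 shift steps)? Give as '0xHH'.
Answer: 0x6E

Derivation:
Register before byte 2: 0x30
Byte 2: 0x5E
0x30 XOR 0x5E = 0x6E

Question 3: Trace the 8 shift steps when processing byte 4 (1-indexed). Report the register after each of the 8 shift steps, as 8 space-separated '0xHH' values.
After byte 1 (0xD2): reg=0x30
After byte 2 (0x5E): reg=0x0D
After byte 3 (0xFE): reg=0xD7
Register before byte 4: 0xD7
After XOR with byte 0x47: 0x90

Answer: 0x27 0x4E 0x9C 0x3F 0x7E 0xFC 0xFF 0xF9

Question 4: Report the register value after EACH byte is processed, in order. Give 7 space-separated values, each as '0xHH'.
0x30 0x0D 0xD7 0xF9 0xAB 0x62 0x1E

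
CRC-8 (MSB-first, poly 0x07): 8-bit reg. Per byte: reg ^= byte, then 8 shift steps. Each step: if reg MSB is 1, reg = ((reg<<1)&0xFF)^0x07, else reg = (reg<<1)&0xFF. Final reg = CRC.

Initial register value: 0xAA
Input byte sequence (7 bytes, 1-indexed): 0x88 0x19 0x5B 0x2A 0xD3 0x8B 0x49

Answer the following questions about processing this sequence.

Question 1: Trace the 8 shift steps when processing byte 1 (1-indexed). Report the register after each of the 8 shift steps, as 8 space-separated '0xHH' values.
Answer: 0x44 0x88 0x17 0x2E 0x5C 0xB8 0x77 0xEE

Derivation:
Register before byte 1: 0xAA
After XOR with byte 0x88: 0x22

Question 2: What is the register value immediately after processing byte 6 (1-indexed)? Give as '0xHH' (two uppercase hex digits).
After byte 1 (0x88): reg=0xEE
After byte 2 (0x19): reg=0xCB
After byte 3 (0x5B): reg=0xF9
After byte 4 (0x2A): reg=0x37
After byte 5 (0xD3): reg=0xB2
After byte 6 (0x8B): reg=0xAF

Answer: 0xAF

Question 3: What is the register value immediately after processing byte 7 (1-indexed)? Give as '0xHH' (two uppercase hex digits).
Answer: 0xBC

Derivation:
After byte 1 (0x88): reg=0xEE
After byte 2 (0x19): reg=0xCB
After byte 3 (0x5B): reg=0xF9
After byte 4 (0x2A): reg=0x37
After byte 5 (0xD3): reg=0xB2
After byte 6 (0x8B): reg=0xAF
After byte 7 (0x49): reg=0xBC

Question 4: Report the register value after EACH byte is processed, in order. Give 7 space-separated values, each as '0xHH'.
0xEE 0xCB 0xF9 0x37 0xB2 0xAF 0xBC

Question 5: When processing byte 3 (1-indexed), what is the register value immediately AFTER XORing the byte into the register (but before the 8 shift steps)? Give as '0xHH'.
Answer: 0x90

Derivation:
Register before byte 3: 0xCB
Byte 3: 0x5B
0xCB XOR 0x5B = 0x90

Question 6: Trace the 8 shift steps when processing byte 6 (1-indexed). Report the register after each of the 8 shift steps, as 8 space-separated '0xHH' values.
Answer: 0x72 0xE4 0xCF 0x99 0x35 0x6A 0xD4 0xAF

Derivation:
After byte 1 (0x88): reg=0xEE
After byte 2 (0x19): reg=0xCB
After byte 3 (0x5B): reg=0xF9
After byte 4 (0x2A): reg=0x37
After byte 5 (0xD3): reg=0xB2
Register before byte 6: 0xB2
After XOR with byte 0x8B: 0x39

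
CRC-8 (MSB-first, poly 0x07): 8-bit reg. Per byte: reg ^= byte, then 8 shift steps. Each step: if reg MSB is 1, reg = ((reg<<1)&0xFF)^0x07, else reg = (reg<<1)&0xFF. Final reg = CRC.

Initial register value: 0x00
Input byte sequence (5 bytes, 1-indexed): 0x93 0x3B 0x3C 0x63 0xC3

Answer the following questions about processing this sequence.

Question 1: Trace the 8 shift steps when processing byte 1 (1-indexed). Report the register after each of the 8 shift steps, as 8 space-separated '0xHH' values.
Answer: 0x21 0x42 0x84 0x0F 0x1E 0x3C 0x78 0xF0

Derivation:
Register before byte 1: 0x00
After XOR with byte 0x93: 0x93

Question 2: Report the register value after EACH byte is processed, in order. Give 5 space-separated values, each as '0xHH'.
0xF0 0x7F 0xCE 0x4A 0xB6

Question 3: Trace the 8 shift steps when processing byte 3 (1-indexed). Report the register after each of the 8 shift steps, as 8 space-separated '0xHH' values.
Answer: 0x86 0x0B 0x16 0x2C 0x58 0xB0 0x67 0xCE

Derivation:
After byte 1 (0x93): reg=0xF0
After byte 2 (0x3B): reg=0x7F
Register before byte 3: 0x7F
After XOR with byte 0x3C: 0x43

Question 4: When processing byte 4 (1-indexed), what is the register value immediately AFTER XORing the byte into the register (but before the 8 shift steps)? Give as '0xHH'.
Register before byte 4: 0xCE
Byte 4: 0x63
0xCE XOR 0x63 = 0xAD

Answer: 0xAD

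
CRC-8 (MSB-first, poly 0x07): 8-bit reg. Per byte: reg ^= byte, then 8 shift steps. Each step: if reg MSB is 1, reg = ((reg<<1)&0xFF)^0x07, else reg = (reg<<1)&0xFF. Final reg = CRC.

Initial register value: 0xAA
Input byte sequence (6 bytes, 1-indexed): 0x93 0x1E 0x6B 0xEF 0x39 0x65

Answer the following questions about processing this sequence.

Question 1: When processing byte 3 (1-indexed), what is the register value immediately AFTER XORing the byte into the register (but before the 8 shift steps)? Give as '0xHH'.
Register before byte 3: 0x1E
Byte 3: 0x6B
0x1E XOR 0x6B = 0x75

Answer: 0x75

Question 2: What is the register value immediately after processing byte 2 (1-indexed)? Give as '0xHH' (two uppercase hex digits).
Answer: 0x1E

Derivation:
After byte 1 (0x93): reg=0xAF
After byte 2 (0x1E): reg=0x1E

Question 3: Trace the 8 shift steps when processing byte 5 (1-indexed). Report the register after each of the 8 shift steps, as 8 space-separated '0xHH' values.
Answer: 0xB2 0x63 0xC6 0x8B 0x11 0x22 0x44 0x88

Derivation:
After byte 1 (0x93): reg=0xAF
After byte 2 (0x1E): reg=0x1E
After byte 3 (0x6B): reg=0x4C
After byte 4 (0xEF): reg=0x60
Register before byte 5: 0x60
After XOR with byte 0x39: 0x59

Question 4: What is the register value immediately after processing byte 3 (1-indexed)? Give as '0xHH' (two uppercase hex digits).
Answer: 0x4C

Derivation:
After byte 1 (0x93): reg=0xAF
After byte 2 (0x1E): reg=0x1E
After byte 3 (0x6B): reg=0x4C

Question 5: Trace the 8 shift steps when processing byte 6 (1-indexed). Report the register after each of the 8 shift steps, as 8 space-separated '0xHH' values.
After byte 1 (0x93): reg=0xAF
After byte 2 (0x1E): reg=0x1E
After byte 3 (0x6B): reg=0x4C
After byte 4 (0xEF): reg=0x60
After byte 5 (0x39): reg=0x88
Register before byte 6: 0x88
After XOR with byte 0x65: 0xED

Answer: 0xDD 0xBD 0x7D 0xFA 0xF3 0xE1 0xC5 0x8D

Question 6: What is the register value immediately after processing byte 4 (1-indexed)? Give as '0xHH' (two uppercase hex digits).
After byte 1 (0x93): reg=0xAF
After byte 2 (0x1E): reg=0x1E
After byte 3 (0x6B): reg=0x4C
After byte 4 (0xEF): reg=0x60

Answer: 0x60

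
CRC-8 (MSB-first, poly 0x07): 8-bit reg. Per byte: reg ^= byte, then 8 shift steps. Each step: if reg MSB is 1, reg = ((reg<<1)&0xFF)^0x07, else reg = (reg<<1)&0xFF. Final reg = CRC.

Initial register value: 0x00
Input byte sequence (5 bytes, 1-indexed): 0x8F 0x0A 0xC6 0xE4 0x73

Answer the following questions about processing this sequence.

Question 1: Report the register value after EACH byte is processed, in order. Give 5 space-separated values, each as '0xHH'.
0xA4 0x43 0x92 0x45 0x82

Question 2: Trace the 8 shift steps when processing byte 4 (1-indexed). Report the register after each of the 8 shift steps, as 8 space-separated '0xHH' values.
After byte 1 (0x8F): reg=0xA4
After byte 2 (0x0A): reg=0x43
After byte 3 (0xC6): reg=0x92
Register before byte 4: 0x92
After XOR with byte 0xE4: 0x76

Answer: 0xEC 0xDF 0xB9 0x75 0xEA 0xD3 0xA1 0x45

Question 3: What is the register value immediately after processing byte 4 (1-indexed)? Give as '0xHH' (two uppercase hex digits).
Answer: 0x45

Derivation:
After byte 1 (0x8F): reg=0xA4
After byte 2 (0x0A): reg=0x43
After byte 3 (0xC6): reg=0x92
After byte 4 (0xE4): reg=0x45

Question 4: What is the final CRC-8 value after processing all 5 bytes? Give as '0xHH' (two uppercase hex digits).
After byte 1 (0x8F): reg=0xA4
After byte 2 (0x0A): reg=0x43
After byte 3 (0xC6): reg=0x92
After byte 4 (0xE4): reg=0x45
After byte 5 (0x73): reg=0x82

Answer: 0x82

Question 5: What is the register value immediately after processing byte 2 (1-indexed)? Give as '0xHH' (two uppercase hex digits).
Answer: 0x43

Derivation:
After byte 1 (0x8F): reg=0xA4
After byte 2 (0x0A): reg=0x43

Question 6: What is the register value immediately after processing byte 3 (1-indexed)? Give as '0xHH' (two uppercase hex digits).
Answer: 0x92

Derivation:
After byte 1 (0x8F): reg=0xA4
After byte 2 (0x0A): reg=0x43
After byte 3 (0xC6): reg=0x92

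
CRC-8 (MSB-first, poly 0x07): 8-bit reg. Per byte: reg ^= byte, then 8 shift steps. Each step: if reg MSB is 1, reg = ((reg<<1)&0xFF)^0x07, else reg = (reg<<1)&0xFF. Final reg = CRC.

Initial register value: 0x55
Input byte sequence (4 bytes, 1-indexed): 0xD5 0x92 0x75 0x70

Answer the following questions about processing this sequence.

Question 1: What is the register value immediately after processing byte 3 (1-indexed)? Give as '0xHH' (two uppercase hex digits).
After byte 1 (0xD5): reg=0x89
After byte 2 (0x92): reg=0x41
After byte 3 (0x75): reg=0x8C

Answer: 0x8C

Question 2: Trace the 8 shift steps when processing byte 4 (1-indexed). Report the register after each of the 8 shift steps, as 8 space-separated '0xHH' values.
Answer: 0xFF 0xF9 0xF5 0xED 0xDD 0xBD 0x7D 0xFA

Derivation:
After byte 1 (0xD5): reg=0x89
After byte 2 (0x92): reg=0x41
After byte 3 (0x75): reg=0x8C
Register before byte 4: 0x8C
After XOR with byte 0x70: 0xFC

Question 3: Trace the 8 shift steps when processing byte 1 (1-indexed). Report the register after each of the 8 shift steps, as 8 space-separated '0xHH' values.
Register before byte 1: 0x55
After XOR with byte 0xD5: 0x80

Answer: 0x07 0x0E 0x1C 0x38 0x70 0xE0 0xC7 0x89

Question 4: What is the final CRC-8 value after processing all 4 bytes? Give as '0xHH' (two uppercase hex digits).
After byte 1 (0xD5): reg=0x89
After byte 2 (0x92): reg=0x41
After byte 3 (0x75): reg=0x8C
After byte 4 (0x70): reg=0xFA

Answer: 0xFA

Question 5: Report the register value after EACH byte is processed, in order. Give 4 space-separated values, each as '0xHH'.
0x89 0x41 0x8C 0xFA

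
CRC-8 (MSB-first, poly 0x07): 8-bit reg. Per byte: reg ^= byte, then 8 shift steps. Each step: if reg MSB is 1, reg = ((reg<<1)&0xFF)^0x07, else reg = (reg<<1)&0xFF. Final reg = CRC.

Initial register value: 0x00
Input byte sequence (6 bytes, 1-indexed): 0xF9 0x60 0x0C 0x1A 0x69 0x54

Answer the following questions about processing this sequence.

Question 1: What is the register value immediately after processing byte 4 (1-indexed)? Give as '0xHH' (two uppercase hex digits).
After byte 1 (0xF9): reg=0xE1
After byte 2 (0x60): reg=0x8E
After byte 3 (0x0C): reg=0x87
After byte 4 (0x1A): reg=0xDA

Answer: 0xDA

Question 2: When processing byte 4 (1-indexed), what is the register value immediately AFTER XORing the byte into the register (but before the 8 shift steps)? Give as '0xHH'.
Register before byte 4: 0x87
Byte 4: 0x1A
0x87 XOR 0x1A = 0x9D

Answer: 0x9D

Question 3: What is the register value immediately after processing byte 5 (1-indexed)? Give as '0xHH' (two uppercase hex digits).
After byte 1 (0xF9): reg=0xE1
After byte 2 (0x60): reg=0x8E
After byte 3 (0x0C): reg=0x87
After byte 4 (0x1A): reg=0xDA
After byte 5 (0x69): reg=0x10

Answer: 0x10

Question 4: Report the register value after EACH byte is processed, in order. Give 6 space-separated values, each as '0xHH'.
0xE1 0x8E 0x87 0xDA 0x10 0xDB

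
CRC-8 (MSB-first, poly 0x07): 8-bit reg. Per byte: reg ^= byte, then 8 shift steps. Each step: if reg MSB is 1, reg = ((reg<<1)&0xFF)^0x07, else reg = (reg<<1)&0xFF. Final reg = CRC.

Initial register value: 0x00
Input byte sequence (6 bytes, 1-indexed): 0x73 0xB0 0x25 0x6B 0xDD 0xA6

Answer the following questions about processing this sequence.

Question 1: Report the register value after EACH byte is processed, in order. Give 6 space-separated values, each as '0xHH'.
0x5E 0x84 0x6E 0x1B 0x5C 0xE8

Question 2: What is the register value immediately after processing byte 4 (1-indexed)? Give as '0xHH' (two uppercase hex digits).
Answer: 0x1B

Derivation:
After byte 1 (0x73): reg=0x5E
After byte 2 (0xB0): reg=0x84
After byte 3 (0x25): reg=0x6E
After byte 4 (0x6B): reg=0x1B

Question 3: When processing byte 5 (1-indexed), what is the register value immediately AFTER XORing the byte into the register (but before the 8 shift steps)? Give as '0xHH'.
Answer: 0xC6

Derivation:
Register before byte 5: 0x1B
Byte 5: 0xDD
0x1B XOR 0xDD = 0xC6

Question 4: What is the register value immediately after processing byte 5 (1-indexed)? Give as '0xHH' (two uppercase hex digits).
Answer: 0x5C

Derivation:
After byte 1 (0x73): reg=0x5E
After byte 2 (0xB0): reg=0x84
After byte 3 (0x25): reg=0x6E
After byte 4 (0x6B): reg=0x1B
After byte 5 (0xDD): reg=0x5C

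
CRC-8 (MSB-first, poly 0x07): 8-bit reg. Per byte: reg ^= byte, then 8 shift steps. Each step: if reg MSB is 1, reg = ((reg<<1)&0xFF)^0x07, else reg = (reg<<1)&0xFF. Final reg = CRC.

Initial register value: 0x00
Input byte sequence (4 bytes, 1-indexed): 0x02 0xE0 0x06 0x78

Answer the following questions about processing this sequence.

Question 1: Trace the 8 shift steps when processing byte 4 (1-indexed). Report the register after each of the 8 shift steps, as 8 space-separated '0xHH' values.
Answer: 0xF9 0xF5 0xED 0xDD 0xBD 0x7D 0xFA 0xF3

Derivation:
After byte 1 (0x02): reg=0x0E
After byte 2 (0xE0): reg=0x84
After byte 3 (0x06): reg=0x87
Register before byte 4: 0x87
After XOR with byte 0x78: 0xFF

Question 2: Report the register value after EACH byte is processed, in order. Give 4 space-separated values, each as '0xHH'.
0x0E 0x84 0x87 0xF3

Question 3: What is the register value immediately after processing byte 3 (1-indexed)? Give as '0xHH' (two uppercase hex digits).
Answer: 0x87

Derivation:
After byte 1 (0x02): reg=0x0E
After byte 2 (0xE0): reg=0x84
After byte 3 (0x06): reg=0x87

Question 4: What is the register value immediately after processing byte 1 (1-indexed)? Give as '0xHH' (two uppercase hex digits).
After byte 1 (0x02): reg=0x0E

Answer: 0x0E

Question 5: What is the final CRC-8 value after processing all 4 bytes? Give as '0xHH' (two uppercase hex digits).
Answer: 0xF3

Derivation:
After byte 1 (0x02): reg=0x0E
After byte 2 (0xE0): reg=0x84
After byte 3 (0x06): reg=0x87
After byte 4 (0x78): reg=0xF3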